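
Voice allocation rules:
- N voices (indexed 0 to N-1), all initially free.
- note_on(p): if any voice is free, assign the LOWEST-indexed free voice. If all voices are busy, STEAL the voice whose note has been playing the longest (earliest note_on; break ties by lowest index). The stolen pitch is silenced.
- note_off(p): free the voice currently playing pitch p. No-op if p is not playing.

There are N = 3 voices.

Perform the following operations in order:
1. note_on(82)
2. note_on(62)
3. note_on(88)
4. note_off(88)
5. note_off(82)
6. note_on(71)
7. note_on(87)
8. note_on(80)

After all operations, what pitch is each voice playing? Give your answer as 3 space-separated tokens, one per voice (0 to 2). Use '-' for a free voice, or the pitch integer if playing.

Answer: 71 80 87

Derivation:
Op 1: note_on(82): voice 0 is free -> assigned | voices=[82 - -]
Op 2: note_on(62): voice 1 is free -> assigned | voices=[82 62 -]
Op 3: note_on(88): voice 2 is free -> assigned | voices=[82 62 88]
Op 4: note_off(88): free voice 2 | voices=[82 62 -]
Op 5: note_off(82): free voice 0 | voices=[- 62 -]
Op 6: note_on(71): voice 0 is free -> assigned | voices=[71 62 -]
Op 7: note_on(87): voice 2 is free -> assigned | voices=[71 62 87]
Op 8: note_on(80): all voices busy, STEAL voice 1 (pitch 62, oldest) -> assign | voices=[71 80 87]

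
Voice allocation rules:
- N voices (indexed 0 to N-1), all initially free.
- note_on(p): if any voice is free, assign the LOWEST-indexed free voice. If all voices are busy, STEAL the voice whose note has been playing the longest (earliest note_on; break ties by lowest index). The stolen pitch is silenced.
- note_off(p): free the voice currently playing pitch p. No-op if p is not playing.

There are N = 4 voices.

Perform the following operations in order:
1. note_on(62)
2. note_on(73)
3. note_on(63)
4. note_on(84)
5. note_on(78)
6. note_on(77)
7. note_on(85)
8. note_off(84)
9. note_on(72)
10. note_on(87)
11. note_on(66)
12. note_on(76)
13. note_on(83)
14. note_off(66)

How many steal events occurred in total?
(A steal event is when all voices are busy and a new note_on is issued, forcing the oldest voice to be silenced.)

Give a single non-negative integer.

Answer: 7

Derivation:
Op 1: note_on(62): voice 0 is free -> assigned | voices=[62 - - -]
Op 2: note_on(73): voice 1 is free -> assigned | voices=[62 73 - -]
Op 3: note_on(63): voice 2 is free -> assigned | voices=[62 73 63 -]
Op 4: note_on(84): voice 3 is free -> assigned | voices=[62 73 63 84]
Op 5: note_on(78): all voices busy, STEAL voice 0 (pitch 62, oldest) -> assign | voices=[78 73 63 84]
Op 6: note_on(77): all voices busy, STEAL voice 1 (pitch 73, oldest) -> assign | voices=[78 77 63 84]
Op 7: note_on(85): all voices busy, STEAL voice 2 (pitch 63, oldest) -> assign | voices=[78 77 85 84]
Op 8: note_off(84): free voice 3 | voices=[78 77 85 -]
Op 9: note_on(72): voice 3 is free -> assigned | voices=[78 77 85 72]
Op 10: note_on(87): all voices busy, STEAL voice 0 (pitch 78, oldest) -> assign | voices=[87 77 85 72]
Op 11: note_on(66): all voices busy, STEAL voice 1 (pitch 77, oldest) -> assign | voices=[87 66 85 72]
Op 12: note_on(76): all voices busy, STEAL voice 2 (pitch 85, oldest) -> assign | voices=[87 66 76 72]
Op 13: note_on(83): all voices busy, STEAL voice 3 (pitch 72, oldest) -> assign | voices=[87 66 76 83]
Op 14: note_off(66): free voice 1 | voices=[87 - 76 83]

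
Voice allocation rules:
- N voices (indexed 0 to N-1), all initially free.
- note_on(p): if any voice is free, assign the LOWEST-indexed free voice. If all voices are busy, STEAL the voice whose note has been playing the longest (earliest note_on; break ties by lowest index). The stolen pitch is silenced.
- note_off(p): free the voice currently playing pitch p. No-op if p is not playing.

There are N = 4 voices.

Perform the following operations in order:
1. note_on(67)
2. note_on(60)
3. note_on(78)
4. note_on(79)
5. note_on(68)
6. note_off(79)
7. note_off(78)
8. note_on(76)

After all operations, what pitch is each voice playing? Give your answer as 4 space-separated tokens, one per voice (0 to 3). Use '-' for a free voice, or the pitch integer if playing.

Answer: 68 60 76 -

Derivation:
Op 1: note_on(67): voice 0 is free -> assigned | voices=[67 - - -]
Op 2: note_on(60): voice 1 is free -> assigned | voices=[67 60 - -]
Op 3: note_on(78): voice 2 is free -> assigned | voices=[67 60 78 -]
Op 4: note_on(79): voice 3 is free -> assigned | voices=[67 60 78 79]
Op 5: note_on(68): all voices busy, STEAL voice 0 (pitch 67, oldest) -> assign | voices=[68 60 78 79]
Op 6: note_off(79): free voice 3 | voices=[68 60 78 -]
Op 7: note_off(78): free voice 2 | voices=[68 60 - -]
Op 8: note_on(76): voice 2 is free -> assigned | voices=[68 60 76 -]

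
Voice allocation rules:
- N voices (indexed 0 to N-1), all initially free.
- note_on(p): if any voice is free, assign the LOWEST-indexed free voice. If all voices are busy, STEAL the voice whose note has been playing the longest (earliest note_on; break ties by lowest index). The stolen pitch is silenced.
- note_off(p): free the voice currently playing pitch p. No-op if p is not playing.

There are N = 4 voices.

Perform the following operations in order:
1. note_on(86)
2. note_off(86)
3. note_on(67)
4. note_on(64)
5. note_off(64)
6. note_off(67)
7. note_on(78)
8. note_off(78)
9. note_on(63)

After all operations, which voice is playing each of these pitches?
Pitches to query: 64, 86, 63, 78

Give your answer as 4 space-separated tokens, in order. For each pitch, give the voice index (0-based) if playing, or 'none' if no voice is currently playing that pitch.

Answer: none none 0 none

Derivation:
Op 1: note_on(86): voice 0 is free -> assigned | voices=[86 - - -]
Op 2: note_off(86): free voice 0 | voices=[- - - -]
Op 3: note_on(67): voice 0 is free -> assigned | voices=[67 - - -]
Op 4: note_on(64): voice 1 is free -> assigned | voices=[67 64 - -]
Op 5: note_off(64): free voice 1 | voices=[67 - - -]
Op 6: note_off(67): free voice 0 | voices=[- - - -]
Op 7: note_on(78): voice 0 is free -> assigned | voices=[78 - - -]
Op 8: note_off(78): free voice 0 | voices=[- - - -]
Op 9: note_on(63): voice 0 is free -> assigned | voices=[63 - - -]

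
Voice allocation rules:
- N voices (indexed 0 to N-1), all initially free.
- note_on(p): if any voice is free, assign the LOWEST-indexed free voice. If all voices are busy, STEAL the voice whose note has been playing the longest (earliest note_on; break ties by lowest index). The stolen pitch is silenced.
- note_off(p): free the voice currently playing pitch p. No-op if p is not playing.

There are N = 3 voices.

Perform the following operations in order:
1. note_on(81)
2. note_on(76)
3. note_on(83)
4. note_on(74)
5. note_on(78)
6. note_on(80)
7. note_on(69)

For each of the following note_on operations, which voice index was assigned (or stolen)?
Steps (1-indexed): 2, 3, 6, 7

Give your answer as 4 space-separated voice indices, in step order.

Answer: 1 2 2 0

Derivation:
Op 1: note_on(81): voice 0 is free -> assigned | voices=[81 - -]
Op 2: note_on(76): voice 1 is free -> assigned | voices=[81 76 -]
Op 3: note_on(83): voice 2 is free -> assigned | voices=[81 76 83]
Op 4: note_on(74): all voices busy, STEAL voice 0 (pitch 81, oldest) -> assign | voices=[74 76 83]
Op 5: note_on(78): all voices busy, STEAL voice 1 (pitch 76, oldest) -> assign | voices=[74 78 83]
Op 6: note_on(80): all voices busy, STEAL voice 2 (pitch 83, oldest) -> assign | voices=[74 78 80]
Op 7: note_on(69): all voices busy, STEAL voice 0 (pitch 74, oldest) -> assign | voices=[69 78 80]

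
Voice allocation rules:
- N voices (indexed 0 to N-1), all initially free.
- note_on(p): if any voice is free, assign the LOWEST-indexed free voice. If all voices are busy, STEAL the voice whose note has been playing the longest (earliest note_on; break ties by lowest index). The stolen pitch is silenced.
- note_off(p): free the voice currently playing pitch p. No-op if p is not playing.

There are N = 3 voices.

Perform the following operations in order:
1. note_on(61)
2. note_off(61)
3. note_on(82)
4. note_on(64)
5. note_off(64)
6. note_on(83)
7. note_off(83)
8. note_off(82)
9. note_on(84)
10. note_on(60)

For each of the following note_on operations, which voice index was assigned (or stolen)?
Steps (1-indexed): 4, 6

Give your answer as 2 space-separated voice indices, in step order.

Answer: 1 1

Derivation:
Op 1: note_on(61): voice 0 is free -> assigned | voices=[61 - -]
Op 2: note_off(61): free voice 0 | voices=[- - -]
Op 3: note_on(82): voice 0 is free -> assigned | voices=[82 - -]
Op 4: note_on(64): voice 1 is free -> assigned | voices=[82 64 -]
Op 5: note_off(64): free voice 1 | voices=[82 - -]
Op 6: note_on(83): voice 1 is free -> assigned | voices=[82 83 -]
Op 7: note_off(83): free voice 1 | voices=[82 - -]
Op 8: note_off(82): free voice 0 | voices=[- - -]
Op 9: note_on(84): voice 0 is free -> assigned | voices=[84 - -]
Op 10: note_on(60): voice 1 is free -> assigned | voices=[84 60 -]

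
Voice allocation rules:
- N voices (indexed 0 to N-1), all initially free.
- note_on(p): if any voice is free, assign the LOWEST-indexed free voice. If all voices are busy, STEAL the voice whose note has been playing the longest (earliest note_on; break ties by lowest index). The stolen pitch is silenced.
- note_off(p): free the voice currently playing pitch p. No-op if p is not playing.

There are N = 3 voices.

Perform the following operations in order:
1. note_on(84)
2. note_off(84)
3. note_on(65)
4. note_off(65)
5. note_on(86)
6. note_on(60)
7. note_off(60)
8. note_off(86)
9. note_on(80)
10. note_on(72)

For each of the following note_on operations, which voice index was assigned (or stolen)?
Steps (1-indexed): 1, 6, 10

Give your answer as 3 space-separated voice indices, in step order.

Answer: 0 1 1

Derivation:
Op 1: note_on(84): voice 0 is free -> assigned | voices=[84 - -]
Op 2: note_off(84): free voice 0 | voices=[- - -]
Op 3: note_on(65): voice 0 is free -> assigned | voices=[65 - -]
Op 4: note_off(65): free voice 0 | voices=[- - -]
Op 5: note_on(86): voice 0 is free -> assigned | voices=[86 - -]
Op 6: note_on(60): voice 1 is free -> assigned | voices=[86 60 -]
Op 7: note_off(60): free voice 1 | voices=[86 - -]
Op 8: note_off(86): free voice 0 | voices=[- - -]
Op 9: note_on(80): voice 0 is free -> assigned | voices=[80 - -]
Op 10: note_on(72): voice 1 is free -> assigned | voices=[80 72 -]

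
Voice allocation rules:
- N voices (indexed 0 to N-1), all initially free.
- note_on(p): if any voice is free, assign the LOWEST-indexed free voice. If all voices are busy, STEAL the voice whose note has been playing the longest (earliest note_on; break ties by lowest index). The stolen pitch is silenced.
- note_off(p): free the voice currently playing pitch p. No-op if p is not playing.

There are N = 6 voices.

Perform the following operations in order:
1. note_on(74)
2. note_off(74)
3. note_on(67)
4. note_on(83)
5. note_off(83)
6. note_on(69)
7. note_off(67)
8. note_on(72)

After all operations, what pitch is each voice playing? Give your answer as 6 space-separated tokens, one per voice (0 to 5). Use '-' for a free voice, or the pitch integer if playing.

Answer: 72 69 - - - -

Derivation:
Op 1: note_on(74): voice 0 is free -> assigned | voices=[74 - - - - -]
Op 2: note_off(74): free voice 0 | voices=[- - - - - -]
Op 3: note_on(67): voice 0 is free -> assigned | voices=[67 - - - - -]
Op 4: note_on(83): voice 1 is free -> assigned | voices=[67 83 - - - -]
Op 5: note_off(83): free voice 1 | voices=[67 - - - - -]
Op 6: note_on(69): voice 1 is free -> assigned | voices=[67 69 - - - -]
Op 7: note_off(67): free voice 0 | voices=[- 69 - - - -]
Op 8: note_on(72): voice 0 is free -> assigned | voices=[72 69 - - - -]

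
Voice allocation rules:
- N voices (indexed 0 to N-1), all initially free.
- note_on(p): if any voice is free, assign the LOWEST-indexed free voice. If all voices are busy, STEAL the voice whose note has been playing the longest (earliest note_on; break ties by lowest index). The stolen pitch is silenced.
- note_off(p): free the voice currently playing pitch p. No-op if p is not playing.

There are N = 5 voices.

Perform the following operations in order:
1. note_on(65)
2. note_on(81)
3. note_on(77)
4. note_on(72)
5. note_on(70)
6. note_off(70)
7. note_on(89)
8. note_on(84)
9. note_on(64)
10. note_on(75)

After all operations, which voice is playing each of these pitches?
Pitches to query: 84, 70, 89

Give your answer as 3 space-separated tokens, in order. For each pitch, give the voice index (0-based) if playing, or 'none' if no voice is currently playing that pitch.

Op 1: note_on(65): voice 0 is free -> assigned | voices=[65 - - - -]
Op 2: note_on(81): voice 1 is free -> assigned | voices=[65 81 - - -]
Op 3: note_on(77): voice 2 is free -> assigned | voices=[65 81 77 - -]
Op 4: note_on(72): voice 3 is free -> assigned | voices=[65 81 77 72 -]
Op 5: note_on(70): voice 4 is free -> assigned | voices=[65 81 77 72 70]
Op 6: note_off(70): free voice 4 | voices=[65 81 77 72 -]
Op 7: note_on(89): voice 4 is free -> assigned | voices=[65 81 77 72 89]
Op 8: note_on(84): all voices busy, STEAL voice 0 (pitch 65, oldest) -> assign | voices=[84 81 77 72 89]
Op 9: note_on(64): all voices busy, STEAL voice 1 (pitch 81, oldest) -> assign | voices=[84 64 77 72 89]
Op 10: note_on(75): all voices busy, STEAL voice 2 (pitch 77, oldest) -> assign | voices=[84 64 75 72 89]

Answer: 0 none 4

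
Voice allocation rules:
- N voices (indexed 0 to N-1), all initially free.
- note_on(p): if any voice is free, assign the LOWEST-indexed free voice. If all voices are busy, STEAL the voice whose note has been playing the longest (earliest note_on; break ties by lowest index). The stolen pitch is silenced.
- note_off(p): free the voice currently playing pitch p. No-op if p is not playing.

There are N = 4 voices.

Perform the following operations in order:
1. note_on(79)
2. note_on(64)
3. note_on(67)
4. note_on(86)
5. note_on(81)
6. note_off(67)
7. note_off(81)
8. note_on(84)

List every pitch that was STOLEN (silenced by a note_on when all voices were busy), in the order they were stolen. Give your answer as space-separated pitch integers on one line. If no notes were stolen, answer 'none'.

Answer: 79

Derivation:
Op 1: note_on(79): voice 0 is free -> assigned | voices=[79 - - -]
Op 2: note_on(64): voice 1 is free -> assigned | voices=[79 64 - -]
Op 3: note_on(67): voice 2 is free -> assigned | voices=[79 64 67 -]
Op 4: note_on(86): voice 3 is free -> assigned | voices=[79 64 67 86]
Op 5: note_on(81): all voices busy, STEAL voice 0 (pitch 79, oldest) -> assign | voices=[81 64 67 86]
Op 6: note_off(67): free voice 2 | voices=[81 64 - 86]
Op 7: note_off(81): free voice 0 | voices=[- 64 - 86]
Op 8: note_on(84): voice 0 is free -> assigned | voices=[84 64 - 86]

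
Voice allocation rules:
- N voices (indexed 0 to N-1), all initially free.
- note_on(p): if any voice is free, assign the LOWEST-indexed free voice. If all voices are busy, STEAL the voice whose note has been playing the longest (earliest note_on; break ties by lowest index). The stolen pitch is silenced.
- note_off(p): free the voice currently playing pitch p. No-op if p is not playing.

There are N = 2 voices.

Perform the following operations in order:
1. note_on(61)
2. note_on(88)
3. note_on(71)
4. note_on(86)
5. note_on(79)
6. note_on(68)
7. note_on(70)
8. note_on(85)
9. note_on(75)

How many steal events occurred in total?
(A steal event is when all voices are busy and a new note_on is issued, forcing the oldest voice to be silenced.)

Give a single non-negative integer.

Op 1: note_on(61): voice 0 is free -> assigned | voices=[61 -]
Op 2: note_on(88): voice 1 is free -> assigned | voices=[61 88]
Op 3: note_on(71): all voices busy, STEAL voice 0 (pitch 61, oldest) -> assign | voices=[71 88]
Op 4: note_on(86): all voices busy, STEAL voice 1 (pitch 88, oldest) -> assign | voices=[71 86]
Op 5: note_on(79): all voices busy, STEAL voice 0 (pitch 71, oldest) -> assign | voices=[79 86]
Op 6: note_on(68): all voices busy, STEAL voice 1 (pitch 86, oldest) -> assign | voices=[79 68]
Op 7: note_on(70): all voices busy, STEAL voice 0 (pitch 79, oldest) -> assign | voices=[70 68]
Op 8: note_on(85): all voices busy, STEAL voice 1 (pitch 68, oldest) -> assign | voices=[70 85]
Op 9: note_on(75): all voices busy, STEAL voice 0 (pitch 70, oldest) -> assign | voices=[75 85]

Answer: 7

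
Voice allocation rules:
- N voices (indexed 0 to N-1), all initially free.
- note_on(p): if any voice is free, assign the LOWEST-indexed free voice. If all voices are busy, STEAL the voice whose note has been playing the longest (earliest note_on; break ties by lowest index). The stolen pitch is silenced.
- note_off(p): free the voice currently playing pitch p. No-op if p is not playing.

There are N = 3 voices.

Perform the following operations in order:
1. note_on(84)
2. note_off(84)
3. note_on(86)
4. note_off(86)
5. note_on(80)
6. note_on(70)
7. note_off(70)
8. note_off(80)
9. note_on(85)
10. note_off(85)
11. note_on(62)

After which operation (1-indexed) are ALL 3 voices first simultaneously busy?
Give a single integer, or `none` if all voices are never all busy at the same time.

Answer: none

Derivation:
Op 1: note_on(84): voice 0 is free -> assigned | voices=[84 - -]
Op 2: note_off(84): free voice 0 | voices=[- - -]
Op 3: note_on(86): voice 0 is free -> assigned | voices=[86 - -]
Op 4: note_off(86): free voice 0 | voices=[- - -]
Op 5: note_on(80): voice 0 is free -> assigned | voices=[80 - -]
Op 6: note_on(70): voice 1 is free -> assigned | voices=[80 70 -]
Op 7: note_off(70): free voice 1 | voices=[80 - -]
Op 8: note_off(80): free voice 0 | voices=[- - -]
Op 9: note_on(85): voice 0 is free -> assigned | voices=[85 - -]
Op 10: note_off(85): free voice 0 | voices=[- - -]
Op 11: note_on(62): voice 0 is free -> assigned | voices=[62 - -]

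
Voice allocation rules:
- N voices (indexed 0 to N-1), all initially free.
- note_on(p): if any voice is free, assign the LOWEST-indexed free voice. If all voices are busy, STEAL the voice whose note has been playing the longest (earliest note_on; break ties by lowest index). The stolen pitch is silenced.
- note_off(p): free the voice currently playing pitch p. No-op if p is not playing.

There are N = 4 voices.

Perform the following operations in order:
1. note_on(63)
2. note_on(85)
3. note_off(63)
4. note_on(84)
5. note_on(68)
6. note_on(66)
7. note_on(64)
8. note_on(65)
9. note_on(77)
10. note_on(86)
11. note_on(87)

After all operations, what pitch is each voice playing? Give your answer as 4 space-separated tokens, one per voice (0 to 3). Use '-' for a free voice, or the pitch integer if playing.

Op 1: note_on(63): voice 0 is free -> assigned | voices=[63 - - -]
Op 2: note_on(85): voice 1 is free -> assigned | voices=[63 85 - -]
Op 3: note_off(63): free voice 0 | voices=[- 85 - -]
Op 4: note_on(84): voice 0 is free -> assigned | voices=[84 85 - -]
Op 5: note_on(68): voice 2 is free -> assigned | voices=[84 85 68 -]
Op 6: note_on(66): voice 3 is free -> assigned | voices=[84 85 68 66]
Op 7: note_on(64): all voices busy, STEAL voice 1 (pitch 85, oldest) -> assign | voices=[84 64 68 66]
Op 8: note_on(65): all voices busy, STEAL voice 0 (pitch 84, oldest) -> assign | voices=[65 64 68 66]
Op 9: note_on(77): all voices busy, STEAL voice 2 (pitch 68, oldest) -> assign | voices=[65 64 77 66]
Op 10: note_on(86): all voices busy, STEAL voice 3 (pitch 66, oldest) -> assign | voices=[65 64 77 86]
Op 11: note_on(87): all voices busy, STEAL voice 1 (pitch 64, oldest) -> assign | voices=[65 87 77 86]

Answer: 65 87 77 86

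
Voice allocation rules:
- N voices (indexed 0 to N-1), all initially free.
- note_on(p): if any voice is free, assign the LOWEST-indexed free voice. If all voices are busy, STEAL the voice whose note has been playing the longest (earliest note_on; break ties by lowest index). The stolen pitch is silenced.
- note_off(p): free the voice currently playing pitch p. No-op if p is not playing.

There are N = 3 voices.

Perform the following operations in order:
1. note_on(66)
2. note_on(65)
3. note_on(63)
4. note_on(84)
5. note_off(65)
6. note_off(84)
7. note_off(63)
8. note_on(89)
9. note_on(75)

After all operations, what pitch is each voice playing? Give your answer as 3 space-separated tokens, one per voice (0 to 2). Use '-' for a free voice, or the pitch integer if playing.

Answer: 89 75 -

Derivation:
Op 1: note_on(66): voice 0 is free -> assigned | voices=[66 - -]
Op 2: note_on(65): voice 1 is free -> assigned | voices=[66 65 -]
Op 3: note_on(63): voice 2 is free -> assigned | voices=[66 65 63]
Op 4: note_on(84): all voices busy, STEAL voice 0 (pitch 66, oldest) -> assign | voices=[84 65 63]
Op 5: note_off(65): free voice 1 | voices=[84 - 63]
Op 6: note_off(84): free voice 0 | voices=[- - 63]
Op 7: note_off(63): free voice 2 | voices=[- - -]
Op 8: note_on(89): voice 0 is free -> assigned | voices=[89 - -]
Op 9: note_on(75): voice 1 is free -> assigned | voices=[89 75 -]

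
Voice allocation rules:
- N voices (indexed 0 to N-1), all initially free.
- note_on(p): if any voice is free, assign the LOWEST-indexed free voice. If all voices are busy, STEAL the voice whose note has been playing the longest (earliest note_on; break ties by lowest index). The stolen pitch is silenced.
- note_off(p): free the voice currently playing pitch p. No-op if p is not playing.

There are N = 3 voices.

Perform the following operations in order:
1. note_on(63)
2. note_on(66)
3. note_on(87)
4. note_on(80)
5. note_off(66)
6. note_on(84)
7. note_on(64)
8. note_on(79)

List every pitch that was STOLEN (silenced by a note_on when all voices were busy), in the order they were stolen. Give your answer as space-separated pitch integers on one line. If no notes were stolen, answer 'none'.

Op 1: note_on(63): voice 0 is free -> assigned | voices=[63 - -]
Op 2: note_on(66): voice 1 is free -> assigned | voices=[63 66 -]
Op 3: note_on(87): voice 2 is free -> assigned | voices=[63 66 87]
Op 4: note_on(80): all voices busy, STEAL voice 0 (pitch 63, oldest) -> assign | voices=[80 66 87]
Op 5: note_off(66): free voice 1 | voices=[80 - 87]
Op 6: note_on(84): voice 1 is free -> assigned | voices=[80 84 87]
Op 7: note_on(64): all voices busy, STEAL voice 2 (pitch 87, oldest) -> assign | voices=[80 84 64]
Op 8: note_on(79): all voices busy, STEAL voice 0 (pitch 80, oldest) -> assign | voices=[79 84 64]

Answer: 63 87 80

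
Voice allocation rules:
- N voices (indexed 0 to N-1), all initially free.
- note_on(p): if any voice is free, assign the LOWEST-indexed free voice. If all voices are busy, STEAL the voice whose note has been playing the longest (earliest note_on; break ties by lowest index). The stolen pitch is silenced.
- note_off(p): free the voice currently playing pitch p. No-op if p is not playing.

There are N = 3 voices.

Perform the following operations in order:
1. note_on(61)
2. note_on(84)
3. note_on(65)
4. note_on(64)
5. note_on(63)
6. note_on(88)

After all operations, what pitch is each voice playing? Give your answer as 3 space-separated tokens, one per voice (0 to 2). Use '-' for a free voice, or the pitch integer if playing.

Answer: 64 63 88

Derivation:
Op 1: note_on(61): voice 0 is free -> assigned | voices=[61 - -]
Op 2: note_on(84): voice 1 is free -> assigned | voices=[61 84 -]
Op 3: note_on(65): voice 2 is free -> assigned | voices=[61 84 65]
Op 4: note_on(64): all voices busy, STEAL voice 0 (pitch 61, oldest) -> assign | voices=[64 84 65]
Op 5: note_on(63): all voices busy, STEAL voice 1 (pitch 84, oldest) -> assign | voices=[64 63 65]
Op 6: note_on(88): all voices busy, STEAL voice 2 (pitch 65, oldest) -> assign | voices=[64 63 88]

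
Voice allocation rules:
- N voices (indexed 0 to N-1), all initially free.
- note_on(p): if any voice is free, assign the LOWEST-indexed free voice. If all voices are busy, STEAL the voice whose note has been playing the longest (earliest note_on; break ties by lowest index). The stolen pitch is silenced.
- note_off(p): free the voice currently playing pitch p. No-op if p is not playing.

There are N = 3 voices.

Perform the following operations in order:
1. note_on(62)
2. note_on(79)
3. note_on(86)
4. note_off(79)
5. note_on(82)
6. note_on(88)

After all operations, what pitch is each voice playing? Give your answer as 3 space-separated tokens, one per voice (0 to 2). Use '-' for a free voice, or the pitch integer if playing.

Answer: 88 82 86

Derivation:
Op 1: note_on(62): voice 0 is free -> assigned | voices=[62 - -]
Op 2: note_on(79): voice 1 is free -> assigned | voices=[62 79 -]
Op 3: note_on(86): voice 2 is free -> assigned | voices=[62 79 86]
Op 4: note_off(79): free voice 1 | voices=[62 - 86]
Op 5: note_on(82): voice 1 is free -> assigned | voices=[62 82 86]
Op 6: note_on(88): all voices busy, STEAL voice 0 (pitch 62, oldest) -> assign | voices=[88 82 86]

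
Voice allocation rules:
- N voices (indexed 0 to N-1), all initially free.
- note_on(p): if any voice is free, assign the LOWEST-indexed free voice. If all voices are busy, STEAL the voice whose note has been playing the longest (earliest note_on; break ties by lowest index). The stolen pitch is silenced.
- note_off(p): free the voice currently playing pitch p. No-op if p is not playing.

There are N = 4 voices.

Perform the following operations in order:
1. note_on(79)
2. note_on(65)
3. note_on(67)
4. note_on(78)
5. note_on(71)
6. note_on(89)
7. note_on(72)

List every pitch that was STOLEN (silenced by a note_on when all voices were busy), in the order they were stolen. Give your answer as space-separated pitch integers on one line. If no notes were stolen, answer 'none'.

Op 1: note_on(79): voice 0 is free -> assigned | voices=[79 - - -]
Op 2: note_on(65): voice 1 is free -> assigned | voices=[79 65 - -]
Op 3: note_on(67): voice 2 is free -> assigned | voices=[79 65 67 -]
Op 4: note_on(78): voice 3 is free -> assigned | voices=[79 65 67 78]
Op 5: note_on(71): all voices busy, STEAL voice 0 (pitch 79, oldest) -> assign | voices=[71 65 67 78]
Op 6: note_on(89): all voices busy, STEAL voice 1 (pitch 65, oldest) -> assign | voices=[71 89 67 78]
Op 7: note_on(72): all voices busy, STEAL voice 2 (pitch 67, oldest) -> assign | voices=[71 89 72 78]

Answer: 79 65 67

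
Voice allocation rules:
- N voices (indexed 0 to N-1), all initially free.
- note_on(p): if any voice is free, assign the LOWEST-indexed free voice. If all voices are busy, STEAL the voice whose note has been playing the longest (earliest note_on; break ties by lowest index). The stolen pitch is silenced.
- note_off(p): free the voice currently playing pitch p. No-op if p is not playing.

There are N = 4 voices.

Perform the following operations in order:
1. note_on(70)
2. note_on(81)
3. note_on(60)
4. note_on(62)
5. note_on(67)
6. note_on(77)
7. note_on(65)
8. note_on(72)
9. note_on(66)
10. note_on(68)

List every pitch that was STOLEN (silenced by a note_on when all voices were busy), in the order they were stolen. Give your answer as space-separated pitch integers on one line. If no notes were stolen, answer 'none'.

Op 1: note_on(70): voice 0 is free -> assigned | voices=[70 - - -]
Op 2: note_on(81): voice 1 is free -> assigned | voices=[70 81 - -]
Op 3: note_on(60): voice 2 is free -> assigned | voices=[70 81 60 -]
Op 4: note_on(62): voice 3 is free -> assigned | voices=[70 81 60 62]
Op 5: note_on(67): all voices busy, STEAL voice 0 (pitch 70, oldest) -> assign | voices=[67 81 60 62]
Op 6: note_on(77): all voices busy, STEAL voice 1 (pitch 81, oldest) -> assign | voices=[67 77 60 62]
Op 7: note_on(65): all voices busy, STEAL voice 2 (pitch 60, oldest) -> assign | voices=[67 77 65 62]
Op 8: note_on(72): all voices busy, STEAL voice 3 (pitch 62, oldest) -> assign | voices=[67 77 65 72]
Op 9: note_on(66): all voices busy, STEAL voice 0 (pitch 67, oldest) -> assign | voices=[66 77 65 72]
Op 10: note_on(68): all voices busy, STEAL voice 1 (pitch 77, oldest) -> assign | voices=[66 68 65 72]

Answer: 70 81 60 62 67 77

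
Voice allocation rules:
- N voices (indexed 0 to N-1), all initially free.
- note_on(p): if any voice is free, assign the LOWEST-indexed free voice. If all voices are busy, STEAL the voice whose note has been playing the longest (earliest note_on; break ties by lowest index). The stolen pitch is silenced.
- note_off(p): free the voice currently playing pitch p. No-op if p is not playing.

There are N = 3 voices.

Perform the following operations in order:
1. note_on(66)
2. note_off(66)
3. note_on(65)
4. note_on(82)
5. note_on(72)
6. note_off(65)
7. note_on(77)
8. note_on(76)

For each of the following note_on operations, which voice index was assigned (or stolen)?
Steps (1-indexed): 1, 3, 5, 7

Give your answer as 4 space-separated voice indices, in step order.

Op 1: note_on(66): voice 0 is free -> assigned | voices=[66 - -]
Op 2: note_off(66): free voice 0 | voices=[- - -]
Op 3: note_on(65): voice 0 is free -> assigned | voices=[65 - -]
Op 4: note_on(82): voice 1 is free -> assigned | voices=[65 82 -]
Op 5: note_on(72): voice 2 is free -> assigned | voices=[65 82 72]
Op 6: note_off(65): free voice 0 | voices=[- 82 72]
Op 7: note_on(77): voice 0 is free -> assigned | voices=[77 82 72]
Op 8: note_on(76): all voices busy, STEAL voice 1 (pitch 82, oldest) -> assign | voices=[77 76 72]

Answer: 0 0 2 0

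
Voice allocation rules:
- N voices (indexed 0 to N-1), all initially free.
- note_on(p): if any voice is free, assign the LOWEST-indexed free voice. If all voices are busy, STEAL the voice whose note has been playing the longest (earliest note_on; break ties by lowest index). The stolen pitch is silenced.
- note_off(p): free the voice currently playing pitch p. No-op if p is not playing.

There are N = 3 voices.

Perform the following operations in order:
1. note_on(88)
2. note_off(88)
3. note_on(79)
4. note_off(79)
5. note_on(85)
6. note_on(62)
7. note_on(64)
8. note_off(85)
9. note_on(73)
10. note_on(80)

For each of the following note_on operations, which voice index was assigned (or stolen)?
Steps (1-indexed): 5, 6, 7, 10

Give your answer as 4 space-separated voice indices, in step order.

Op 1: note_on(88): voice 0 is free -> assigned | voices=[88 - -]
Op 2: note_off(88): free voice 0 | voices=[- - -]
Op 3: note_on(79): voice 0 is free -> assigned | voices=[79 - -]
Op 4: note_off(79): free voice 0 | voices=[- - -]
Op 5: note_on(85): voice 0 is free -> assigned | voices=[85 - -]
Op 6: note_on(62): voice 1 is free -> assigned | voices=[85 62 -]
Op 7: note_on(64): voice 2 is free -> assigned | voices=[85 62 64]
Op 8: note_off(85): free voice 0 | voices=[- 62 64]
Op 9: note_on(73): voice 0 is free -> assigned | voices=[73 62 64]
Op 10: note_on(80): all voices busy, STEAL voice 1 (pitch 62, oldest) -> assign | voices=[73 80 64]

Answer: 0 1 2 1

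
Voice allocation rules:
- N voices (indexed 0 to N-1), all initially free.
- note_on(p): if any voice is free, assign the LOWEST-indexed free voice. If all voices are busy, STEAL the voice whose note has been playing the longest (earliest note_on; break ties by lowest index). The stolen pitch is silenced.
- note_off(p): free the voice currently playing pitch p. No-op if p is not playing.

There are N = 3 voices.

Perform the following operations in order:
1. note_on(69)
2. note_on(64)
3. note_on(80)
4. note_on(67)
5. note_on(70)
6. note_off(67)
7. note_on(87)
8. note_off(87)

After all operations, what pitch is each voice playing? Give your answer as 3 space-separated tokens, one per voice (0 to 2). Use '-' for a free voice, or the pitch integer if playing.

Op 1: note_on(69): voice 0 is free -> assigned | voices=[69 - -]
Op 2: note_on(64): voice 1 is free -> assigned | voices=[69 64 -]
Op 3: note_on(80): voice 2 is free -> assigned | voices=[69 64 80]
Op 4: note_on(67): all voices busy, STEAL voice 0 (pitch 69, oldest) -> assign | voices=[67 64 80]
Op 5: note_on(70): all voices busy, STEAL voice 1 (pitch 64, oldest) -> assign | voices=[67 70 80]
Op 6: note_off(67): free voice 0 | voices=[- 70 80]
Op 7: note_on(87): voice 0 is free -> assigned | voices=[87 70 80]
Op 8: note_off(87): free voice 0 | voices=[- 70 80]

Answer: - 70 80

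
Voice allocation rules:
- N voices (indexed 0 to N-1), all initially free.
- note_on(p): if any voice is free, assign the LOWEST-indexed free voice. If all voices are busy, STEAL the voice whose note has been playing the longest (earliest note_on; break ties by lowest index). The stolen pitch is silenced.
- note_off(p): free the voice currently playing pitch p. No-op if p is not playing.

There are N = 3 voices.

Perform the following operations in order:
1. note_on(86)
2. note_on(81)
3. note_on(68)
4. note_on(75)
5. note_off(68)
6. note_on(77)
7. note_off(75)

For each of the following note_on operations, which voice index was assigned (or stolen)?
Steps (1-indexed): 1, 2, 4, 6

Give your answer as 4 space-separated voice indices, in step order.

Answer: 0 1 0 2

Derivation:
Op 1: note_on(86): voice 0 is free -> assigned | voices=[86 - -]
Op 2: note_on(81): voice 1 is free -> assigned | voices=[86 81 -]
Op 3: note_on(68): voice 2 is free -> assigned | voices=[86 81 68]
Op 4: note_on(75): all voices busy, STEAL voice 0 (pitch 86, oldest) -> assign | voices=[75 81 68]
Op 5: note_off(68): free voice 2 | voices=[75 81 -]
Op 6: note_on(77): voice 2 is free -> assigned | voices=[75 81 77]
Op 7: note_off(75): free voice 0 | voices=[- 81 77]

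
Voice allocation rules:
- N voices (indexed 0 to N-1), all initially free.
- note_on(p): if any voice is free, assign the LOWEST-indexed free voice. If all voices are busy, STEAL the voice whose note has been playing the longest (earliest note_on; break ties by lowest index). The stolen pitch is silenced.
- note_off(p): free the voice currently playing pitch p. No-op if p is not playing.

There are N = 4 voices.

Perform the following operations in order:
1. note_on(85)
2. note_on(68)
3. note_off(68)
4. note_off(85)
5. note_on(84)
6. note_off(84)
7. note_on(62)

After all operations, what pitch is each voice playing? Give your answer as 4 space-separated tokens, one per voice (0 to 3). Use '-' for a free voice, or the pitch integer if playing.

Op 1: note_on(85): voice 0 is free -> assigned | voices=[85 - - -]
Op 2: note_on(68): voice 1 is free -> assigned | voices=[85 68 - -]
Op 3: note_off(68): free voice 1 | voices=[85 - - -]
Op 4: note_off(85): free voice 0 | voices=[- - - -]
Op 5: note_on(84): voice 0 is free -> assigned | voices=[84 - - -]
Op 6: note_off(84): free voice 0 | voices=[- - - -]
Op 7: note_on(62): voice 0 is free -> assigned | voices=[62 - - -]

Answer: 62 - - -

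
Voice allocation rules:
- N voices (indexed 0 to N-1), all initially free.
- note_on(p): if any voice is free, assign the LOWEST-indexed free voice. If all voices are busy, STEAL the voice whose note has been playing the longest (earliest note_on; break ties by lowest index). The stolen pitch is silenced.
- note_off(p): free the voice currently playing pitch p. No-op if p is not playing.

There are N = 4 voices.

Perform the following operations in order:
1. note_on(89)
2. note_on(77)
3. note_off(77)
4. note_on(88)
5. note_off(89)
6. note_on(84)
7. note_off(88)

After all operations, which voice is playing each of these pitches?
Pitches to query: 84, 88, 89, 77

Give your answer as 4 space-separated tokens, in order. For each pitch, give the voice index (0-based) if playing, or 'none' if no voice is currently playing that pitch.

Answer: 0 none none none

Derivation:
Op 1: note_on(89): voice 0 is free -> assigned | voices=[89 - - -]
Op 2: note_on(77): voice 1 is free -> assigned | voices=[89 77 - -]
Op 3: note_off(77): free voice 1 | voices=[89 - - -]
Op 4: note_on(88): voice 1 is free -> assigned | voices=[89 88 - -]
Op 5: note_off(89): free voice 0 | voices=[- 88 - -]
Op 6: note_on(84): voice 0 is free -> assigned | voices=[84 88 - -]
Op 7: note_off(88): free voice 1 | voices=[84 - - -]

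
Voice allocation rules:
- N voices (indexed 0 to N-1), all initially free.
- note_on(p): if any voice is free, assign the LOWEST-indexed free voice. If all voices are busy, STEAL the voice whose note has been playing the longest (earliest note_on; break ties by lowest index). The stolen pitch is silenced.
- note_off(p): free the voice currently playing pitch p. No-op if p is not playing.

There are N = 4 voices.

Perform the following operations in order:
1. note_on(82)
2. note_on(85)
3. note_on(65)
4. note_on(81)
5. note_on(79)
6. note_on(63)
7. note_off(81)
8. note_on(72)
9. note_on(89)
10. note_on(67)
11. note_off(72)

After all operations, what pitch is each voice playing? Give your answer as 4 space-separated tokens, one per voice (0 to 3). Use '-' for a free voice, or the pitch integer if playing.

Op 1: note_on(82): voice 0 is free -> assigned | voices=[82 - - -]
Op 2: note_on(85): voice 1 is free -> assigned | voices=[82 85 - -]
Op 3: note_on(65): voice 2 is free -> assigned | voices=[82 85 65 -]
Op 4: note_on(81): voice 3 is free -> assigned | voices=[82 85 65 81]
Op 5: note_on(79): all voices busy, STEAL voice 0 (pitch 82, oldest) -> assign | voices=[79 85 65 81]
Op 6: note_on(63): all voices busy, STEAL voice 1 (pitch 85, oldest) -> assign | voices=[79 63 65 81]
Op 7: note_off(81): free voice 3 | voices=[79 63 65 -]
Op 8: note_on(72): voice 3 is free -> assigned | voices=[79 63 65 72]
Op 9: note_on(89): all voices busy, STEAL voice 2 (pitch 65, oldest) -> assign | voices=[79 63 89 72]
Op 10: note_on(67): all voices busy, STEAL voice 0 (pitch 79, oldest) -> assign | voices=[67 63 89 72]
Op 11: note_off(72): free voice 3 | voices=[67 63 89 -]

Answer: 67 63 89 -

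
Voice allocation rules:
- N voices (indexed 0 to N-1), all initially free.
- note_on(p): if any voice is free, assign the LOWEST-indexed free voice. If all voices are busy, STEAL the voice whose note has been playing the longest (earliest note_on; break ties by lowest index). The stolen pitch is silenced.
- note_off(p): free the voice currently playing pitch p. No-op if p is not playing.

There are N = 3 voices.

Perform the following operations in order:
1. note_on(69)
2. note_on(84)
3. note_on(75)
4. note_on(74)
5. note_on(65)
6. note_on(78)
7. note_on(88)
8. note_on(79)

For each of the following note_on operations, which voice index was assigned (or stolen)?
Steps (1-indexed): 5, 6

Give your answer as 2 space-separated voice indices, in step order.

Answer: 1 2

Derivation:
Op 1: note_on(69): voice 0 is free -> assigned | voices=[69 - -]
Op 2: note_on(84): voice 1 is free -> assigned | voices=[69 84 -]
Op 3: note_on(75): voice 2 is free -> assigned | voices=[69 84 75]
Op 4: note_on(74): all voices busy, STEAL voice 0 (pitch 69, oldest) -> assign | voices=[74 84 75]
Op 5: note_on(65): all voices busy, STEAL voice 1 (pitch 84, oldest) -> assign | voices=[74 65 75]
Op 6: note_on(78): all voices busy, STEAL voice 2 (pitch 75, oldest) -> assign | voices=[74 65 78]
Op 7: note_on(88): all voices busy, STEAL voice 0 (pitch 74, oldest) -> assign | voices=[88 65 78]
Op 8: note_on(79): all voices busy, STEAL voice 1 (pitch 65, oldest) -> assign | voices=[88 79 78]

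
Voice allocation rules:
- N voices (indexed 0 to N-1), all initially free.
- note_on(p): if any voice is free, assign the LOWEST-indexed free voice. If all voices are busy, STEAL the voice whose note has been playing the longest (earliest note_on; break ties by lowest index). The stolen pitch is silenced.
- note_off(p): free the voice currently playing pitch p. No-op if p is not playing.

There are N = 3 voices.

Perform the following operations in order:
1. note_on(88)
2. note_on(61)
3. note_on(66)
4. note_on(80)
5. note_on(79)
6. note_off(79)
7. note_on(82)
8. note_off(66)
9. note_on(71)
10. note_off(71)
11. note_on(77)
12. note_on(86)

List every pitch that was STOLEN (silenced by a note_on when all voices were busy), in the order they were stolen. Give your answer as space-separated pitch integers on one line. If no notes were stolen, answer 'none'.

Answer: 88 61 80

Derivation:
Op 1: note_on(88): voice 0 is free -> assigned | voices=[88 - -]
Op 2: note_on(61): voice 1 is free -> assigned | voices=[88 61 -]
Op 3: note_on(66): voice 2 is free -> assigned | voices=[88 61 66]
Op 4: note_on(80): all voices busy, STEAL voice 0 (pitch 88, oldest) -> assign | voices=[80 61 66]
Op 5: note_on(79): all voices busy, STEAL voice 1 (pitch 61, oldest) -> assign | voices=[80 79 66]
Op 6: note_off(79): free voice 1 | voices=[80 - 66]
Op 7: note_on(82): voice 1 is free -> assigned | voices=[80 82 66]
Op 8: note_off(66): free voice 2 | voices=[80 82 -]
Op 9: note_on(71): voice 2 is free -> assigned | voices=[80 82 71]
Op 10: note_off(71): free voice 2 | voices=[80 82 -]
Op 11: note_on(77): voice 2 is free -> assigned | voices=[80 82 77]
Op 12: note_on(86): all voices busy, STEAL voice 0 (pitch 80, oldest) -> assign | voices=[86 82 77]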